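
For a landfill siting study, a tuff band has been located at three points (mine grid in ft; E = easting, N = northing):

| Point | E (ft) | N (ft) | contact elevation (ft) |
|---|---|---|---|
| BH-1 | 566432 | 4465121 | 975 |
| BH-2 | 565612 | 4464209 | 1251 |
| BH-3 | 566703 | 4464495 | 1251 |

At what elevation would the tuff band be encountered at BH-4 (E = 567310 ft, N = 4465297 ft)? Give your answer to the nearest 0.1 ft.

996.4 ft

Two edge vectors: BH-1→BH-2 = (-820, -912, 276), BH-1→BH-3 = (271, -626, 276).
Normal n = (BH-1→BH-2) × (BH-1→BH-3) = (-78936, 301116, 760472).
So ∂z/∂E = −n_x/n_z = 0.103798693 and ∂z/∂N = −n_y/n_z = −0.395959352.
Intercept c from BH-1: 975 − 58794.90 + 1768006.42 = 1710186.51.
At (567310, 4465297): z = 58886.0 − 1768076.1 + 1710186.51 = 996.4 ft.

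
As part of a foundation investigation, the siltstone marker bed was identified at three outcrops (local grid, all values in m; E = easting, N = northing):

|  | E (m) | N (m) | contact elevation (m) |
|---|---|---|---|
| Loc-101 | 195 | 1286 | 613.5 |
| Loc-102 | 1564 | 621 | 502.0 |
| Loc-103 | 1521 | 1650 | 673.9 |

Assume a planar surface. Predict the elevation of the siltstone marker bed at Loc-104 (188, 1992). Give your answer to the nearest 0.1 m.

731.4 m

Two edge vectors: Loc-101→Loc-102 = (1369, -665, -111.5), Loc-101→Loc-103 = (1326, 364, 60.4).
Normal n = (Loc-101→Loc-102) × (Loc-101→Loc-103) = (420, -230536.6, 1380106).
So ∂z/∂E = −n_x/n_z = −0.000304 and ∂z/∂N = −n_y/n_z = 0.167043.
Intercept c from Loc-101: 613.5 + 0.06 − 214.82 = 398.74.
At (188, 1992): z = −0.1 + 332.7 + 398.74 = 731.4 m.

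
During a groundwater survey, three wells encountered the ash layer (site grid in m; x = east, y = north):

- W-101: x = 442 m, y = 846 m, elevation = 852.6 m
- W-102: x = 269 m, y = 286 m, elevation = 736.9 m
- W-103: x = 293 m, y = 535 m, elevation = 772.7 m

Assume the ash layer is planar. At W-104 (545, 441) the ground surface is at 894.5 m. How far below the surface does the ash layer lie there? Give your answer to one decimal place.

Two edge vectors: W-101→W-102 = (-173, -560, -115.7), W-101→W-103 = (-149, -311, -79.9).
Normal n = (W-101→W-102) × (W-101→W-103) = (8761.3, 3416.6, -29637).
So ∂z/∂x = −n_x/n_z = 0.29562 and ∂z/∂y = −n_y/n_z = 0.11528.
Intercept c from W-101: 852.6 − 130.66 − 97.53 = 624.41.
At (545, 441): z_contact = 161.11 + 50.84 + 624.41 = 836.36 m.
Depth below ground = 894.5 − 836.36 = 58.1 m.

58.1 m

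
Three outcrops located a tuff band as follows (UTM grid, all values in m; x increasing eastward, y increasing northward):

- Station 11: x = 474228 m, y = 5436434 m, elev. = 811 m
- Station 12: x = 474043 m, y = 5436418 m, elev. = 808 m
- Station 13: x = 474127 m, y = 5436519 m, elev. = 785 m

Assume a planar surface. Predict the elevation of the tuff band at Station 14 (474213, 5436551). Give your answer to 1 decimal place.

780.0 m

Let the plane be z = a·x + b·y + c.
Station 12−Station 11: −185a − 16b = −3;  Station 13−Station 11: −101a + 85b = −26.
Solving gives a = 0.038694424, b = −0.259904273.
Then c = 811 − a·474228 − b·5436434 = 1395413.45.
At (474213, 5436551): z = 18349.4 − 1412982.8 + 1395413.45 = 780.0 m.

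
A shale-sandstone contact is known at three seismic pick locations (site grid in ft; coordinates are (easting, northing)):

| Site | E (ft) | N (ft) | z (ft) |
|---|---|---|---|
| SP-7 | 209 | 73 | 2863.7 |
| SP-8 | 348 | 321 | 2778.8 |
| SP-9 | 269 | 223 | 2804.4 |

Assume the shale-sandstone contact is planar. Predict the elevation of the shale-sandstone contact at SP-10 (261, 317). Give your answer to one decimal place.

2752.2 ft

Let the plane be z = a·E + b·N + c.
SP-8−SP-7: 139a + 248b = −84.9;  SP-9−SP-7: 60a + 150b = −59.3.
Solving gives a = 0.33022, b = −0.52742.
Then c = 2863.7 − a·209 − b·73 = 2833.19.
At (261, 317): z = 86.2 − 167.2 + 2833.19 = 2752.2 ft.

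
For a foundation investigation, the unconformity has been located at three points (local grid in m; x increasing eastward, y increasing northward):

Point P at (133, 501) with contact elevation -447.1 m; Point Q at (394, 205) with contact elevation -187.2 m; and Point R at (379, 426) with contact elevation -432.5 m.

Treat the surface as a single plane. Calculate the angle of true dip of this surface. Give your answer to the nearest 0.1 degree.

49.4°

Let the plane be z = a·x + b·y + c.
Point Q−Point P: 261a − 296b = 259.9;  Point R−Point P: 246a − 75b = 14.6.
Solving gives a = −0.28495, b = −1.12930.
Gradient magnitude |∇z| = √(a² + b²) = √(0.08120 + 1.27531) = 1.16469.
True dip = arctan(1.16469) = 49.4°, dipping toward NNE (azimuth ≈ 014°).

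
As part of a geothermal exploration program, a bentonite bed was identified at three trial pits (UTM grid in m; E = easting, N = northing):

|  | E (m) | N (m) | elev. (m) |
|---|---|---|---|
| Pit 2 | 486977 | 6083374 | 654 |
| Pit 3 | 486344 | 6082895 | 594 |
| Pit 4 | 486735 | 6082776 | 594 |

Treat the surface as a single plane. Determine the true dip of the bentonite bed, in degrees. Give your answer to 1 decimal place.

5.3°

Two edge vectors: Pit 2→Pit 3 = (-633, -479, -60), Pit 2→Pit 4 = (-242, -598, -60).
Normal n = (Pit 2→Pit 3) × (Pit 2→Pit 4) = (-7140, -23460, 262616).
So ∂z/∂E = −n_x/n_z = 0.02719 and ∂z/∂N = −n_y/n_z = 0.08933.
Gradient magnitude |∇z| = √(a² + b²) = √(0.00074 + 0.00798) = 0.09338.
True dip = arctan(0.09338) = 5.3°, dipping toward SSW (azimuth ≈ 197°).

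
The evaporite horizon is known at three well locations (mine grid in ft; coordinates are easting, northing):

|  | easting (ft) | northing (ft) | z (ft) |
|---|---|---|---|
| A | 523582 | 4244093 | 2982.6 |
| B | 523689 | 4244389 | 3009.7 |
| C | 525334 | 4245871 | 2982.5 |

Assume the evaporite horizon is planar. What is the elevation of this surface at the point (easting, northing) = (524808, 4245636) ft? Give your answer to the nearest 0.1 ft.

Two edge vectors: A→B = (107, 296, 27.1), A→C = (1752, 1778, -0.1).
Normal n = (A→B) × (A→C) = (-48213.4, 47489.9, -328346).
So ∂z/∂easting = −n_x/n_z = −0.146837178 and ∂z/∂northing = −n_y/n_z = 0.144633710.
Intercept c from A: 2982.6 + 76881.30 − 613838.91 = −533975.01.
At (524808, 4245636): z = −77061.3 + 614062.1 − 533975.01 = 3025.7 ft.

3025.7 ft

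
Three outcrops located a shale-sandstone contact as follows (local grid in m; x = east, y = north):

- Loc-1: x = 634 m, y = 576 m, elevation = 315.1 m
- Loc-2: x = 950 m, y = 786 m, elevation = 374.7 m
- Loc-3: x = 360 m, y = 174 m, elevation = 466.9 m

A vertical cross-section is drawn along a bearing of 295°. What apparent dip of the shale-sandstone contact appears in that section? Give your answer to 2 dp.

Let the plane be z = a·x + b·y + c.
Loc-2−Loc-1: 316a + 210b = 59.6;  Loc-3−Loc-1: −274a − 402b = 151.8.
Solving gives a = 0.80351, b = −0.92527.
Unit vector along 295° is (sin 295°, cos 295°) = (-0.9063, 0.4226).
Slope in that direction = a·(-0.9063) + b·(0.4226) = −1.11926.
Apparent dip = arctan|1.11926| = 48.22° (true dip is 50.8°, so apparent ≤ true as expected).

48.22°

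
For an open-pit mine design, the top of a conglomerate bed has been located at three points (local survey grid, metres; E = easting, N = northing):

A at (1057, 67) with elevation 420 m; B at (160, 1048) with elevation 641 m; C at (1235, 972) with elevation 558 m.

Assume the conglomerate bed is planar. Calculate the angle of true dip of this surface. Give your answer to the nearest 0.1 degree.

Let the plane be z = a·E + b·N + c.
B−A: −897a + 981b = 221;  C−A: 178a + 905b = 138.
Solving gives a = −0.06552, b = 0.16537.
Gradient magnitude |∇z| = √(a² + b²) = √(0.00429 + 0.02735) = 0.17788.
True dip = arctan(0.17788) = 10.1°, dipping toward SSE (azimuth ≈ 158°).

10.1°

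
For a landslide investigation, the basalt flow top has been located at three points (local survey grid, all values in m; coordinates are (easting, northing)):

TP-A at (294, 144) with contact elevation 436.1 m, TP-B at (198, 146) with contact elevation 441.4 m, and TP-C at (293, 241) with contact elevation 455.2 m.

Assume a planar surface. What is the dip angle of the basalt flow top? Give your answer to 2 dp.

Let the plane be z = a·E + b·N + c.
TP-B−TP-A: −96a + 2b = 5.3;  TP-C−TP-A: −1a + 97b = 19.1.
Solving gives a = −0.05112, b = 0.19638.
Gradient magnitude |∇z| = √(a² + b²) = √(0.00261 + 0.03857) = 0.20292.
True dip = arctan(0.20292) = 11.47°, dipping toward SSE (azimuth ≈ 165°).

11.47°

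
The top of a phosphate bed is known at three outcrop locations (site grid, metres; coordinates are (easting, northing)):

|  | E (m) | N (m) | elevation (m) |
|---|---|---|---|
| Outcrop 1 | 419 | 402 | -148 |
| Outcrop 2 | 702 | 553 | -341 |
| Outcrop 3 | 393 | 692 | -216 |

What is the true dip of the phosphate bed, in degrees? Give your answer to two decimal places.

31.03°

Two edge vectors: Outcrop 1→Outcrop 2 = (283, 151, -193), Outcrop 1→Outcrop 3 = (-26, 290, -68).
Normal n = (Outcrop 1→Outcrop 2) × (Outcrop 1→Outcrop 3) = (45702, 24262, 85996).
So ∂z/∂E = −n_x/n_z = −0.53144 and ∂z/∂N = −n_y/n_z = −0.28213.
Gradient magnitude |∇z| = √(a² + b²) = √(0.28243 + 0.07960) = 0.60169.
True dip = arctan(0.60169) = 31.03°, dipping toward ENE (azimuth ≈ 062°).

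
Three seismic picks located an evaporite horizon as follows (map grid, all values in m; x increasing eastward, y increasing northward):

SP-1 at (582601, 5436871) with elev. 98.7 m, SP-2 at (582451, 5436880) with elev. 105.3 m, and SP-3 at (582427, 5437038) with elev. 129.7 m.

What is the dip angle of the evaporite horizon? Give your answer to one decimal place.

8.7°

Two edge vectors: SP-1→SP-2 = (-150, 9, 6.6), SP-1→SP-3 = (-174, 167, 31).
Normal n = (SP-1→SP-2) × (SP-1→SP-3) = (-823.2, 3501.6, -23484).
So ∂z/∂x = −n_x/n_z = −0.03505 and ∂z/∂y = −n_y/n_z = 0.14911.
Gradient magnitude |∇z| = √(a² + b²) = √(0.00123 + 0.02223) = 0.15317.
True dip = arctan(0.15317) = 8.7°, dipping toward SSE (azimuth ≈ 167°).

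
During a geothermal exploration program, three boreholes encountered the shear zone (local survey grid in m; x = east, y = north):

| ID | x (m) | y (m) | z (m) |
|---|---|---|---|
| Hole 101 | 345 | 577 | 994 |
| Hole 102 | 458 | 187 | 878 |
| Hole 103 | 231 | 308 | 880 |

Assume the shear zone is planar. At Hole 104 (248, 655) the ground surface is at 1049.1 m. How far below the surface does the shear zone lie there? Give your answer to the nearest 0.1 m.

45.1 m

Let the plane be z = a·x + b·y + c.
Hole 102−Hole 101: 113a − 390b = −116;  Hole 103−Hole 101: −114a − 269b = −114.
Solving gives a = 0.17708, b = 0.34874.
Then c = 994 − a·345 − b·577 = 731.68.
At (248, 655): z_contact = 43.92 + 228.43 + 731.68 = 1004.02 m.
Depth below ground = 1049.1 − 1004.02 = 45.1 m.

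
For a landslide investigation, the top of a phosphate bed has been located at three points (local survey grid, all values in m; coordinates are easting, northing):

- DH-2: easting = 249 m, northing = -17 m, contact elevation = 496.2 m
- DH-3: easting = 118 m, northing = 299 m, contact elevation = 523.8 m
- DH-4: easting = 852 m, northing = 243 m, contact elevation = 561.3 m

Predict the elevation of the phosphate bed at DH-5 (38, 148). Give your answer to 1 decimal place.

Two edge vectors: DH-2→DH-3 = (-131, 316, 27.6), DH-2→DH-4 = (603, 260, 65.1).
Normal n = (DH-2→DH-3) × (DH-2→DH-4) = (13395.6, 25170.9, -224608).
So ∂z/∂easting = −n_x/n_z = 0.05964 and ∂z/∂northing = −n_y/n_z = 0.11207.
Intercept c from DH-2: 496.2 − 14.85 + 1.91 = 483.25.
At (38, 148): z = 2.3 + 16.6 + 483.25 = 502.1 m.

502.1 m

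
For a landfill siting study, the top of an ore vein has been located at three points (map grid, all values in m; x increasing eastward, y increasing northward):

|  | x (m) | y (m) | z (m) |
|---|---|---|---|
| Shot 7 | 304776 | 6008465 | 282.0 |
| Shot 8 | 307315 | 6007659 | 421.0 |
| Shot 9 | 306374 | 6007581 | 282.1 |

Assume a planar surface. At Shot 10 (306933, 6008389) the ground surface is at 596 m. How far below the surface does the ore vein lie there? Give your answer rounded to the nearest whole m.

Two edge vectors: Shot 7→Shot 8 = (2539, -806, 139), Shot 7→Shot 9 = (1598, -884, 0.1).
Normal n = (Shot 7→Shot 8) × (Shot 7→Shot 9) = (122795.4, 221868.1, -956488).
So ∂z/∂x = −n_x/n_z = 0.12838154 and ∂z/∂y = −n_y/n_z = 0.23196120.
Intercept c from Shot 7: 282 − 39127.61 − 1393730.72 = −1432576.34.
At (306933, 6008389): z_contact = 39404.5 + 1393713.1 − 1432576.34 = 541.3 m.
Depth below ground = 596 − 541.3 = 55 m.

55 m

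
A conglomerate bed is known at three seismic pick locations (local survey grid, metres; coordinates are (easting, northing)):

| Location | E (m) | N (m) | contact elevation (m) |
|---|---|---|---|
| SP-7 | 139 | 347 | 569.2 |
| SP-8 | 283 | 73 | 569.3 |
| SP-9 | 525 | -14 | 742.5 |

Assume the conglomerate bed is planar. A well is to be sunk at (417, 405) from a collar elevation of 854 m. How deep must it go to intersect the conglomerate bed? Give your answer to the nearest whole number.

Let the plane be z = a·E + b·N + c.
SP-8−SP-7: 144a − 274b = 0.1;  SP-9−SP-7: 386a − 361b = 173.3.
Solving gives a = 0.88226, b = 0.46331.
Then c = 569.2 − a·139 − b·347 = 285.80.
At (417, 405): z_contact = 367.9 + 187.6 + 285.80 = 841.3 m.
Depth below ground = 854 − 841.3 = 13 m.

13 m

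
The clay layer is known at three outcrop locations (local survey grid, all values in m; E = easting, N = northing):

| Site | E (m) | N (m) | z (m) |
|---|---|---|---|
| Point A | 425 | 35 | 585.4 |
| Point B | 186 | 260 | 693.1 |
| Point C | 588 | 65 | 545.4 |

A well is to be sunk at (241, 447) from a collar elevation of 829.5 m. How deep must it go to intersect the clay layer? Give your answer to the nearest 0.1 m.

117.6 m

Let the plane be z = a·E + b·N + c.
Point B−Point A: −239a + 225b = 107.7;  Point C−Point A: 163a + 30b = −40.
Solving gives a = −0.27896, b = 0.18235.
Then c = 585.4 − a·425 − b·35 = 697.58.
At (241, 447): z_contact = −67.23 + 81.51 + 697.58 = 711.86 m.
Depth below ground = 829.5 − 711.86 = 117.6 m.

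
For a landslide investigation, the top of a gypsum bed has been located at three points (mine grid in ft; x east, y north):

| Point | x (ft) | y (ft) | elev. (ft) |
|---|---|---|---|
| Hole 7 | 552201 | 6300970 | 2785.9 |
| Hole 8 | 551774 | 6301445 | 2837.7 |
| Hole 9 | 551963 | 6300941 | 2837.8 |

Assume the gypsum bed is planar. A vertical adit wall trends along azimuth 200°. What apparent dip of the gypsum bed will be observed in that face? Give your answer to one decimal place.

8.2°

Two edge vectors: Hole 7→Hole 8 = (-427, 475, 51.8), Hole 7→Hole 9 = (-238, -29, 51.9).
Normal n = (Hole 7→Hole 8) × (Hole 7→Hole 9) = (26154.7, 9832.9, 125433).
So ∂z/∂x = −n_x/n_z = −0.20852 and ∂z/∂y = −n_y/n_z = −0.07839.
Unit vector along 200° is (sin 200°, cos 200°) = (-0.3420, -0.9397).
Slope in that direction = a·(-0.3420) + b·(-0.9397) = 0.14498.
Apparent dip = arctan|0.14498| = 8.2° (true dip is 12.6°, so apparent ≤ true as expected).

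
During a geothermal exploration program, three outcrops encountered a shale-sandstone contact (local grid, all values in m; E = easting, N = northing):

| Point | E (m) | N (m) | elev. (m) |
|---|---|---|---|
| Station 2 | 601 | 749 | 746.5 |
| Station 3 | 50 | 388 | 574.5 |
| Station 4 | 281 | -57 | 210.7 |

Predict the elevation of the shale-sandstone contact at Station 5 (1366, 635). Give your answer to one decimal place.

535.6 m

Two edge vectors: Station 2→Station 3 = (-551, -361, -172), Station 2→Station 4 = (-320, -806, -535.8).
Normal n = (Station 2→Station 3) × (Station 2→Station 4) = (54791.8, -240185.8, 328586).
So ∂z/∂E = −n_x/n_z = −0.166750 and ∂z/∂N = −n_y/n_z = 0.730968.
Intercept c from Station 2: 746.5 + 100.22 − 547.49 = 299.22.
At (1366, 635): z = −227.8 + 464.2 + 299.22 = 535.6 m.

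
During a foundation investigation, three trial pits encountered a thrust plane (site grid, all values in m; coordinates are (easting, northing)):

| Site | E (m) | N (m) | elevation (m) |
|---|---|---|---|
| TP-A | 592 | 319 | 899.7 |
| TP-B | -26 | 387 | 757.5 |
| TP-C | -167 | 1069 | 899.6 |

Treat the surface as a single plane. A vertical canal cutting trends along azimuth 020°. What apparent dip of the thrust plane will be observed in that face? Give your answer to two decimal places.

18.50°

Let the plane be z = a·E + b·N + c.
TP-B−TP-A: −618a + 68b = −142.2;  TP-C−TP-A: −759a + 750b = −0.1.
Solving gives a = 0.25891, b = 0.26189.
Unit vector along 020° is (sin 20°, cos 20°) = (0.3420, 0.9397).
Slope in that direction = a·(0.3420) + b·(0.9397) = 0.33465.
Apparent dip = arctan|0.33465| = 18.50° (true dip is 20.2°, so apparent ≤ true as expected).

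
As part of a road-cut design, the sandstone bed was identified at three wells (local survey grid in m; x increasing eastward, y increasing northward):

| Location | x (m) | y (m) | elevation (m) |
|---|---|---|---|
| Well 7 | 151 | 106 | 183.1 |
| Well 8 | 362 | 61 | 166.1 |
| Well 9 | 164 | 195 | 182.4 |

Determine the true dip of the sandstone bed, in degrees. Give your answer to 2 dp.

4.57°

Two edge vectors: Well 7→Well 8 = (211, -45, -17), Well 7→Well 9 = (13, 89, -0.7).
Normal n = (Well 7→Well 8) × (Well 7→Well 9) = (1544.5, -73.3, 19364).
So ∂z/∂x = −n_x/n_z = −0.07976 and ∂z/∂y = −n_y/n_z = 0.00379.
Gradient magnitude |∇z| = √(a² + b²) = √(0.00636 + 0.00001) = 0.07985.
True dip = arctan(0.07985) = 4.57°, dipping toward E (azimuth ≈ 093°).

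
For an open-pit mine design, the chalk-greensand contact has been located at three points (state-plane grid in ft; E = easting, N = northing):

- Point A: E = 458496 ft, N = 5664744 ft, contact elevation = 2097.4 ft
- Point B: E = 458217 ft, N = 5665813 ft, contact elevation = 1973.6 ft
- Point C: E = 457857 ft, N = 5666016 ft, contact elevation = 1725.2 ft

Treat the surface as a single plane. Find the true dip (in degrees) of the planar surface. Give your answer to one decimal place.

36.4°

Let the plane be z = a·E + b·N + c.
Point B−Point A: −279a + 1069b = −123.8;  Point C−Point A: −639a + 1272b = −372.2.
Solving gives a = 0.73250, b = 0.07537.
Gradient magnitude |∇z| = √(a² + b²) = √(0.53655 + 0.00568) = 0.73637.
True dip = arctan(0.73637) = 36.4°, dipping toward W (azimuth ≈ 264°).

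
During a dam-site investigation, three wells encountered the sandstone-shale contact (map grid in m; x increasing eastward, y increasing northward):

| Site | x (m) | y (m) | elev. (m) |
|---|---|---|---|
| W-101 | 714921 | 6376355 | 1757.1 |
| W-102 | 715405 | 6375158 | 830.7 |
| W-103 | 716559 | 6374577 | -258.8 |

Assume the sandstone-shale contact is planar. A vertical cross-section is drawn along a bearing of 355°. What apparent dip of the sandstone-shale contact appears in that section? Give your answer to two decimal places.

Let the plane be z = a·x + b·y + c.
W-102−W-101: 484a − 1197b = −926.4;  W-103−W-101: 1638a − 1778b = −2015.9.
Solving gives a = −0.69618, b = 0.49244.
Unit vector along 355° is (sin 355°, cos 355°) = (-0.0872, 0.9962).
Slope in that direction = a·(-0.0872) + b·(0.9962) = 0.55124.
Apparent dip = arctan|0.55124| = 28.87° (true dip is 40.5°, so apparent ≤ true as expected).

28.87°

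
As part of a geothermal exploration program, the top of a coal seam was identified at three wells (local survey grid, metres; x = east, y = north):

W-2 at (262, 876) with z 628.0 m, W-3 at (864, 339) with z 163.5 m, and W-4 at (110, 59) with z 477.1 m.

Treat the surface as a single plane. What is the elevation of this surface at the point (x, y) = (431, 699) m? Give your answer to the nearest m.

Two edge vectors: W-2→W-3 = (602, -537, -464.5), W-2→W-4 = (-152, -817, -150.9).
Normal n = (W-2→W-3) × (W-2→W-4) = (-298463.2, 161445.8, -573458).
So ∂z/∂x = −n_x/n_z = −0.52046 and ∂z/∂y = −n_y/n_z = 0.28153.
Intercept c from W-2: 628 + 136.36 − 246.62 = 517.74.
At (431, 699): z = −224.3 + 196.8 + 517.74 = 490.2 m.

490 m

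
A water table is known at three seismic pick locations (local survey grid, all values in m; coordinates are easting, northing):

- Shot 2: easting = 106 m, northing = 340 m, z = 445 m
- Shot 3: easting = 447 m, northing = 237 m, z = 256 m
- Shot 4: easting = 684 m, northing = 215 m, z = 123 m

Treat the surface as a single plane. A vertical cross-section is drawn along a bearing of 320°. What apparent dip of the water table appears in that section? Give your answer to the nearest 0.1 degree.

18.6°

Let the plane be z = a·easting + b·northing + c.
Shot 3−Shot 2: 341a − 103b = −189;  Shot 4−Shot 2: 578a − 125b = −322.
Solving gives a = −0.56426, b = −0.03312.
Unit vector along 320° is (sin 320°, cos 320°) = (-0.6428, 0.7660).
Slope in that direction = a·(-0.6428) + b·(0.7660) = 0.33733.
Apparent dip = arctan|0.33733| = 18.6° (true dip is 29.5°, so apparent ≤ true as expected).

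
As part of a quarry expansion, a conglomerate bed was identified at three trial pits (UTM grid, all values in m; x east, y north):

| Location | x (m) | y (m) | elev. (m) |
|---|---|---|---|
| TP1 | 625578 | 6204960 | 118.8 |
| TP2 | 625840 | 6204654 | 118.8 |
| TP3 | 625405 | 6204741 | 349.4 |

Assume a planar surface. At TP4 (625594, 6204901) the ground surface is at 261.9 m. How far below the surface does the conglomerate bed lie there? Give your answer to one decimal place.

121.0 m

Let the plane be z = a·x + b·y + c.
TP2−TP1: 262a − 306b = 0;  TP3−TP1: −173a − 219b = 230.6.
Solving gives a = −0.639649733, b = −0.547673955.
Then c = 118.8 − a·625578 − b·6204960 = 3798564.58.
At (625594, 6204901): z_contact = −400161.04 − 3398262.67 + 3798564.58 = 140.88 m.
Depth below ground = 261.9 − 140.88 = 121.0 m.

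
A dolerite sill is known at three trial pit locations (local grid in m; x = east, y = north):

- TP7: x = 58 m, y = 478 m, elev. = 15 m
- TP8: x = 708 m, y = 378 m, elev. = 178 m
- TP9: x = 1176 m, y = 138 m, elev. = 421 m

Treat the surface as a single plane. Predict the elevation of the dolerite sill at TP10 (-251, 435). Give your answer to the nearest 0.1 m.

Two edge vectors: TP7→TP8 = (650, -100, 163), TP7→TP9 = (1118, -340, 406).
Normal n = (TP7→TP8) × (TP7→TP9) = (14820, -81666, -109200).
So ∂z/∂x = −n_x/n_z = 0.135714 and ∂z/∂y = −n_y/n_z = −0.747857.
Intercept c from TP7: 15 − 7.87 + 357.48 = 364.60.
At (-251, 435): z = −34.1 − 325.3 + 364.60 = 5.2 m.

5.2 m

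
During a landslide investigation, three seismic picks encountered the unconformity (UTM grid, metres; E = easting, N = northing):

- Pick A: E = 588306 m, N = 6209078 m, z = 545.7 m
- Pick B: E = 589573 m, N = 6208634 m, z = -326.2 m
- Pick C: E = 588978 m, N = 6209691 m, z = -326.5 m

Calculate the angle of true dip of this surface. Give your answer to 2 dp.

Two edge vectors: Pick A→Pick B = (1267, -444, -871.9), Pick A→Pick C = (672, 613, -872.2).
Normal n = (Pick A→Pick B) × (Pick A→Pick C) = (921731.5, 519160.6, 1075039).
So ∂z/∂E = −n_x/n_z = −0.85739 and ∂z/∂N = −n_y/n_z = −0.48292.
Gradient magnitude |∇z| = √(a² + b²) = √(0.73512 + 0.23321) = 0.98404.
True dip = arctan(0.98404) = 44.54°, dipping toward ENE (azimuth ≈ 061°).

44.54°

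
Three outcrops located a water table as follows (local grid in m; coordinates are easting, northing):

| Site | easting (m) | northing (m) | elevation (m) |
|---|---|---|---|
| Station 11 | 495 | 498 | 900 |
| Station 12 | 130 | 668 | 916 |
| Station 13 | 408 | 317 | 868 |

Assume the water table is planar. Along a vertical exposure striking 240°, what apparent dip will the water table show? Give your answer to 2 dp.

Two edge vectors: Station 11→Station 12 = (-365, 170, 16), Station 11→Station 13 = (-87, -181, -32).
Normal n = (Station 11→Station 12) × (Station 11→Station 13) = (-2544, -13072, 80855).
So ∂z/∂easting = −n_x/n_z = 0.03146 and ∂z/∂northing = −n_y/n_z = 0.16167.
Unit vector along 240° is (sin 240°, cos 240°) = (-0.8660, -0.5000).
Slope in that direction = a·(-0.8660) + b·(-0.5000) = −0.10808.
Apparent dip = arctan|0.10808| = 6.17° (true dip is 9.4°, so apparent ≤ true as expected).

6.17°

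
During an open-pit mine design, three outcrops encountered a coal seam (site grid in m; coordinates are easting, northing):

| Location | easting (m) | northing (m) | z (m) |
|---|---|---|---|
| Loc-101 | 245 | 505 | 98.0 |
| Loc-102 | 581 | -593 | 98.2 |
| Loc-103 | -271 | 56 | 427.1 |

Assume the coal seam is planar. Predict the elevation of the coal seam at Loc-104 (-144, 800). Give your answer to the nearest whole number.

248 m

Let the plane be z = a·easting + b·northing + c.
Loc-102−Loc-101: 336a − 1098b = 0.2;  Loc-103−Loc-101: −516a − 449b = 329.1.
Solving gives a = −0.50355, b = −0.15427.
Then c = 98 − a·245 − b·505 = 299.28.
At (-144, 800): z = 72.5 − 123.4 + 299.28 = 248.4 m.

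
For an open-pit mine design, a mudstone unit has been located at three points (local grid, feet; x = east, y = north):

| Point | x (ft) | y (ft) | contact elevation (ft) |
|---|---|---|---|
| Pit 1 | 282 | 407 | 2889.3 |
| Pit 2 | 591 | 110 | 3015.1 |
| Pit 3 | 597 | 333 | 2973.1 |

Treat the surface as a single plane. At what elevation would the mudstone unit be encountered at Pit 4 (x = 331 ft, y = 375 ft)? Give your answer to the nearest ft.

2906 ft

Two edge vectors: Pit 1→Pit 2 = (309, -297, 125.8), Pit 1→Pit 3 = (315, -74, 83.8).
Normal n = (Pit 1→Pit 2) × (Pit 1→Pit 3) = (-15579.4, 13732.8, 70689).
So ∂z/∂x = −n_x/n_z = 0.22039 and ∂z/∂y = −n_y/n_z = −0.19427.
Intercept c from Pit 1: 2889.3 − 62.15 + 79.07 = 2906.22.
At (331, 375): z = 73.0 − 72.9 + 2906.22 = 2906.3 ft.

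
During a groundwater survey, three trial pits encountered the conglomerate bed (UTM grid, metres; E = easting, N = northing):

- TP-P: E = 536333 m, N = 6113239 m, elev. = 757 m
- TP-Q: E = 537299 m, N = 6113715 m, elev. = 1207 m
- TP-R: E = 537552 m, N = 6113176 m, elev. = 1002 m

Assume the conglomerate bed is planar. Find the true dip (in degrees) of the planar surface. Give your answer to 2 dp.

28.21°

Two edge vectors: TP-P→TP-Q = (966, 476, 450), TP-P→TP-R = (1219, -63, 245).
Normal n = (TP-P→TP-Q) × (TP-P→TP-R) = (144970, 311880, -641102).
So ∂z/∂E = −n_x/n_z = 0.22613 and ∂z/∂N = −n_y/n_z = 0.48647.
Gradient magnitude |∇z| = √(a² + b²) = √(0.05113 + 0.23666) = 0.53646.
True dip = arctan(0.53646) = 28.21°, dipping toward SSW (azimuth ≈ 205°).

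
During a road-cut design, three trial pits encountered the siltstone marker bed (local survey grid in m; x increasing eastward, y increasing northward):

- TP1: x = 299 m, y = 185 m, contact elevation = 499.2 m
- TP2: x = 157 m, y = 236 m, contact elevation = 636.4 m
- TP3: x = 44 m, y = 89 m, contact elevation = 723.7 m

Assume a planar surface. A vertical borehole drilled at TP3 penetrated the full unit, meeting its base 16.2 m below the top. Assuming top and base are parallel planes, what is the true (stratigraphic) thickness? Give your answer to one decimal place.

11.9 m

Two edge vectors: TP1→TP2 = (-142, 51, 137.2), TP1→TP3 = (-255, -96, 224.5).
Normal n = (TP1→TP2) × (TP1→TP3) = (24620.7, -3107, 26637).
So ∂z/∂x = −n_x/n_z = −0.92430 and ∂z/∂y = −n_y/n_z = 0.11664.
|∇z| = √(a²+b²) = 0.93164, so dip δ = arctan(0.93164) = 42.97°.
True thickness = vertical thickness × cos δ = 16.2 × cos 42.97° = 11.9 m.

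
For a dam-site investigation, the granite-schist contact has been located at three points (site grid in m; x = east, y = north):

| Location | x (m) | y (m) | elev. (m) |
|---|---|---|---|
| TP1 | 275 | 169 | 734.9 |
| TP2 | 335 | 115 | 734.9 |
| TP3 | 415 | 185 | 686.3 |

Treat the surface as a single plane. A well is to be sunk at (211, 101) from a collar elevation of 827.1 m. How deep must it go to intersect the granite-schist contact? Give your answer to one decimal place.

Let the plane be z = a·x + b·y + c.
TP2−TP1: 60a − 54b = 0;  TP3−TP1: 140a + 16b = −48.6.
Solving gives a = −0.30803, b = −0.34225.
Then c = 734.9 − a·275 − b·169 = 877.45.
At (211, 101): z_contact = −64.99 − 34.57 + 877.45 = 777.89 m.
Depth below ground = 827.1 − 777.89 = 49.2 m.

49.2 m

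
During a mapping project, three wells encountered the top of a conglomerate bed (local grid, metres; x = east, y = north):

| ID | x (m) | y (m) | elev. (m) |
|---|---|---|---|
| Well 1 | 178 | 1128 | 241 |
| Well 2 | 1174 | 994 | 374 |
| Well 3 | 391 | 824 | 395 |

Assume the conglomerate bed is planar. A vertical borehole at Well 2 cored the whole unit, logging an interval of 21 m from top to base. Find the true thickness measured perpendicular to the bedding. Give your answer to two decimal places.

19.07 m

Two edge vectors: Well 1→Well 2 = (996, -134, 133), Well 1→Well 3 = (213, -304, 154).
Normal n = (Well 1→Well 2) × (Well 1→Well 3) = (19796, -125055, -274242).
So ∂z/∂x = −n_x/n_z = 0.07218 and ∂z/∂y = −n_y/n_z = −0.45600.
|∇z| = √(a²+b²) = 0.46168, so dip δ = arctan(0.46168) = 24.78°.
True thickness = vertical thickness × cos δ = 21 × cos 24.78° = 19.07 m.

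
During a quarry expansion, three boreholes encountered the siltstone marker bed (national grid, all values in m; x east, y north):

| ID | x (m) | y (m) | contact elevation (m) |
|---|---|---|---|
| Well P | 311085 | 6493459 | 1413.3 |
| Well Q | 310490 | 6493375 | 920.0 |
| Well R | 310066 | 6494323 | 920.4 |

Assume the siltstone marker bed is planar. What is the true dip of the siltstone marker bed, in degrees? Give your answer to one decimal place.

Two edge vectors: Well P→Well Q = (-595, -84, -493.3), Well P→Well R = (-1019, 864, -492.9).
Normal n = (Well P→Well Q) × (Well P→Well R) = (467614.8, 209397.2, -599676).
So ∂z/∂x = −n_x/n_z = 0.77978 and ∂z/∂y = −n_y/n_z = 0.34918.
Gradient magnitude |∇z| = √(a² + b²) = √(0.60806 + 0.12193) = 0.85439.
True dip = arctan(0.85439) = 40.5°, dipping toward WSW (azimuth ≈ 246°).

40.5°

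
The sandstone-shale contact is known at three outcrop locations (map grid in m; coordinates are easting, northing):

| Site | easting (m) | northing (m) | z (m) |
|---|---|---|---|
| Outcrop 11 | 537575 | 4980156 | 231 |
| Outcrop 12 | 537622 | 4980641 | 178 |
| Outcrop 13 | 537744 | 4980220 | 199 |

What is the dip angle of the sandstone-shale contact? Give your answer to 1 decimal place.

Let the plane be z = a·easting + b·northing + c.
Outcrop 12−Outcrop 11: 47a + 485b = −53;  Outcrop 13−Outcrop 11: 169a + 64b = −32.
Solving gives a = −0.15360, b = −0.09439.
Gradient magnitude |∇z| = √(a² + b²) = √(0.02359 + 0.00891) = 0.18029.
True dip = arctan(0.18029) = 10.2°, dipping toward ENE (azimuth ≈ 058°).

10.2°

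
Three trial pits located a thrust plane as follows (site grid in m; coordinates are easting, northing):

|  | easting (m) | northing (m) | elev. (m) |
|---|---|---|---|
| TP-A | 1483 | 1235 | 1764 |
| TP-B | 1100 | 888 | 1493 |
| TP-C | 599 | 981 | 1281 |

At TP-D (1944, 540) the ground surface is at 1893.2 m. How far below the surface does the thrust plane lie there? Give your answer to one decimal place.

Two edge vectors: TP-A→TP-B = (-383, -347, -271), TP-A→TP-C = (-884, -254, -483).
Normal n = (TP-A→TP-B) × (TP-A→TP-C) = (98767, 54575, -209466).
So ∂z/∂easting = −n_x/n_z = 0.471518 and ∂z/∂northing = −n_y/n_z = 0.260543.
Intercept c from TP-A: 1764 − 699.26 − 321.77 = 742.97.
At (1944, 540): z_contact = 916.63 + 140.69 + 742.97 = 1800.29 m.
Depth below ground = 1893.2 − 1800.29 = 92.9 m.

92.9 m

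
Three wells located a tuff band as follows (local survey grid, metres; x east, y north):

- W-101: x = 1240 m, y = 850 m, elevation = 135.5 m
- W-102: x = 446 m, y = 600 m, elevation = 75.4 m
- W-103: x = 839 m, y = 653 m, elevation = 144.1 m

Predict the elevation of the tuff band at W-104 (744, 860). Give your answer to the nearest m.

6 m

Let the plane be z = a·x + b·y + c.
W-102−W-101: −794a − 250b = −60.1;  W-103−W-101: −401a − 197b = 8.6.
Solving gives a = 0.24907, b = −0.55064.
Then c = 135.5 − a·1240 − b·850 = 294.70.
At (744, 860): z = 185.3 − 473.6 + 294.70 = 6.5 m.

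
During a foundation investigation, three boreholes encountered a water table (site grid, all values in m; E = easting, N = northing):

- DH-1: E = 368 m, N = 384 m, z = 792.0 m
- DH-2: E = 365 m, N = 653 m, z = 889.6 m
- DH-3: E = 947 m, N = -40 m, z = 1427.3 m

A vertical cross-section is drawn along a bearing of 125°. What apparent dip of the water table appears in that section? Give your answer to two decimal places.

42.26°

Let the plane be z = a·E + b·N + c.
DH-2−DH-1: −3a + 269b = 97.6;  DH-3−DH-1: 579a − 424b = 635.3.
Solving gives a = 1.37416, b = 0.37815.
Unit vector along 125° is (sin 125°, cos 125°) = (0.8192, -0.5736).
Slope in that direction = a·(0.8192) + b·(-0.5736) = 0.90874.
Apparent dip = arctan|0.90874| = 42.26° (true dip is 54.9°, so apparent ≤ true as expected).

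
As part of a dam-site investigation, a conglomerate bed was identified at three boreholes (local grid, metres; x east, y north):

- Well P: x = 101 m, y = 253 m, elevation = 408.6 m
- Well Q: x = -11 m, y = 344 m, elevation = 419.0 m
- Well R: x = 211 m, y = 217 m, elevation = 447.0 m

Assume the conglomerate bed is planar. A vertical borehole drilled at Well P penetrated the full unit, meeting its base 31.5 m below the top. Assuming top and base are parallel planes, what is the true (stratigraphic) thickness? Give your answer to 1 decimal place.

21.0 m

Let the plane be z = a·x + b·y + c.
Well Q−Well P: −112a + 91b = 10.4;  Well R−Well P: 110a − 36b = 38.4.
Solving gives a = 0.64717, b = 0.91081.
|∇z| = √(a²+b²) = 1.11732, so dip δ = arctan(1.11732) = 48.17°.
True thickness = vertical thickness × cos δ = 31.5 × cos 48.17° = 21.0 m.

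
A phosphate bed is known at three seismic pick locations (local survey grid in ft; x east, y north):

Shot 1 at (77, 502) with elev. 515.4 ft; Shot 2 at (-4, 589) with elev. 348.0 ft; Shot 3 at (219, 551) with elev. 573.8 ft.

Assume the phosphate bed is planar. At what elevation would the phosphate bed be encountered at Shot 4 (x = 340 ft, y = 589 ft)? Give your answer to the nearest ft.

Let the plane be z = a·x + b·y + c.
Shot 2−Shot 1: −81a + 87b = −167.4;  Shot 3−Shot 1: 142a + 49b = 58.4.
Solving gives a = 0.81378, b = −1.16648.
Then c = 515.4 − a·77 − b·502 = 1038.31.
At (340, 589): z = 276.7 − 687.1 + 1038.31 = 627.9 ft.

628 ft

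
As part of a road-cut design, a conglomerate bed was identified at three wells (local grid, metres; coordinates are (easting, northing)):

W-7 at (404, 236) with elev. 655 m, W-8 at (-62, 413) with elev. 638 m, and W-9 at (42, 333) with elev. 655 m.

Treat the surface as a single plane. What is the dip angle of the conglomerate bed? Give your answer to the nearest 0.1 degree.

18.7°

Two edge vectors: W-7→W-8 = (-466, 177, -17), W-7→W-9 = (-362, 97, 0).
Normal n = (W-7→W-8) × (W-7→W-9) = (1649, 6154, 18872).
So ∂z/∂E = −n_x/n_z = −0.08738 and ∂z/∂N = −n_y/n_z = −0.32609.
Gradient magnitude |∇z| = √(a² + b²) = √(0.00763 + 0.10634) = 0.33760.
True dip = arctan(0.33760) = 18.7°, dipping toward NNE (azimuth ≈ 015°).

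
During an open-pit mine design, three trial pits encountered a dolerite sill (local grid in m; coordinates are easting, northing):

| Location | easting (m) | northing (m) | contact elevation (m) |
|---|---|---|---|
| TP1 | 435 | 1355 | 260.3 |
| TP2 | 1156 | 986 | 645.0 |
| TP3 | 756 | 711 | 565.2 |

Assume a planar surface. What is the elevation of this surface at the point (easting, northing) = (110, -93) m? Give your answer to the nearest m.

537 m

Two edge vectors: TP1→TP2 = (721, -369, 384.7), TP1→TP3 = (321, -644, 304.9).
Normal n = (TP1→TP2) × (TP1→TP3) = (135238.7, -96344.2, -345875).
So ∂z/∂easting = −n_x/n_z = 0.39100 and ∂z/∂northing = −n_y/n_z = −0.27855.
Intercept c from TP1: 260.3 − 170.09 + 377.44 = 467.65.
At (110, -93): z = 43.0 + 25.9 + 467.65 = 536.6 m.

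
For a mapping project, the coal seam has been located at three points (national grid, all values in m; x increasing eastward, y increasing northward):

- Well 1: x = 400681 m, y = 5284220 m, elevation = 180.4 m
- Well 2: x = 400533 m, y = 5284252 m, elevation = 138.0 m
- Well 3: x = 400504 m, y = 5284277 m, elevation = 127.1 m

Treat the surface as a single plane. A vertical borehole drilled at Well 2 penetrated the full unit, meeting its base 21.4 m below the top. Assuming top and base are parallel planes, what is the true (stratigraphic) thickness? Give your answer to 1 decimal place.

20.5 m

Two edge vectors: Well 1→Well 2 = (-148, 32, -42.4), Well 1→Well 3 = (-177, 57, -53.3).
Normal n = (Well 1→Well 2) × (Well 1→Well 3) = (711.2, -383.6, -2772).
So ∂z/∂x = −n_x/n_z = 0.25657 and ∂z/∂y = −n_y/n_z = −0.13838.
|∇z| = √(a²+b²) = 0.29151, so dip δ = arctan(0.29151) = 16.25°.
True thickness = vertical thickness × cos δ = 21.4 × cos 16.25° = 20.5 m.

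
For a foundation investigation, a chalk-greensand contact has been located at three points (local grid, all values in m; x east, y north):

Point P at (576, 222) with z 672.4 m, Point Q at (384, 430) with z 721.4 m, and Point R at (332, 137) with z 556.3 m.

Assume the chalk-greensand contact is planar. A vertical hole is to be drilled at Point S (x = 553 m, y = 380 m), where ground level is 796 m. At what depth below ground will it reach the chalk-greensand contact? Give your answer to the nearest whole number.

Let the plane be z = a·x + b·y + c.
Point Q−Point P: −192a + 208b = 49;  Point R−Point P: −244a − 85b = −116.1.
Solving gives a = 0.29795, b = 0.51060.
Then c = 672.4 − a·576 − b·222 = 387.43.
At (553, 380): z_contact = 164.8 + 194.0 + 387.43 = 746.2 m.
Depth below ground = 796 − 746.2 = 50 m.

50 m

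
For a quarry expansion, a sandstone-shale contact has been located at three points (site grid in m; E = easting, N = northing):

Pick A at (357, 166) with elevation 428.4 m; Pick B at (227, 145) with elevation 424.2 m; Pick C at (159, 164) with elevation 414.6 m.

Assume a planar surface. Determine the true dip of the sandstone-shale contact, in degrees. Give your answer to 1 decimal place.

Two edge vectors: Pick A→Pick B = (-130, -21, -4.2), Pick A→Pick C = (-198, -2, -13.8).
Normal n = (Pick A→Pick B) × (Pick A→Pick C) = (281.4, -962.4, -3898).
So ∂z/∂E = −n_x/n_z = 0.07219 and ∂z/∂N = −n_y/n_z = −0.24690.
Gradient magnitude |∇z| = √(a² + b²) = √(0.00521 + 0.06096) = 0.25723.
True dip = arctan(0.25723) = 14.4°, dipping toward NNW (azimuth ≈ 344°).

14.4°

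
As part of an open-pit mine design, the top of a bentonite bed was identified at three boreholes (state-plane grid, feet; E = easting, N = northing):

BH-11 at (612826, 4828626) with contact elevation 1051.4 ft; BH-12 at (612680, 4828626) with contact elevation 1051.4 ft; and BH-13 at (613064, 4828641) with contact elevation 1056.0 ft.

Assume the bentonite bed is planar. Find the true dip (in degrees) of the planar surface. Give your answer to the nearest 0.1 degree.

17.0°

Two edge vectors: BH-11→BH-12 = (-146, 0, 0), BH-11→BH-13 = (238, 15, 4.6).
Normal n = (BH-11→BH-12) × (BH-11→BH-13) = (0, 671.6, -2190).
So ∂z/∂E = −n_x/n_z = 0.00000 and ∂z/∂N = −n_y/n_z = 0.30667.
Gradient magnitude |∇z| = √(a² + b²) = √(0.00000 + 0.09404) = 0.30667.
True dip = arctan(0.30667) = 17.0°, dipping toward S (azimuth ≈ 180°).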